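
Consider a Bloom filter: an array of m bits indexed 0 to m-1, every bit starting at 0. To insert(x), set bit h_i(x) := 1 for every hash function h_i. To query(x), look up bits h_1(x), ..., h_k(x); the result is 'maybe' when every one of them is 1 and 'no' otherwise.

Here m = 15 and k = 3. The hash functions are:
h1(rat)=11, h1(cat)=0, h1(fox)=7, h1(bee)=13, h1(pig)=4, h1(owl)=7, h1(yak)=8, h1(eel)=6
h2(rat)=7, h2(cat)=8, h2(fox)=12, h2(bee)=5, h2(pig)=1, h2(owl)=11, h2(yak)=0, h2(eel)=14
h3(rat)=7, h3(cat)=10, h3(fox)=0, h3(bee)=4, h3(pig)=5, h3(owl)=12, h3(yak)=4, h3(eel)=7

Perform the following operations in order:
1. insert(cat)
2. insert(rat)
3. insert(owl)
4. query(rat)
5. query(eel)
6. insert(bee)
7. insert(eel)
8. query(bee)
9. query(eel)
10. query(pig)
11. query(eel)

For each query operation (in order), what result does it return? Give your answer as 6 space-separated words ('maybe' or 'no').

Start: bits=000000000000000
Op 1: insert cat -> sets bits 0 8 10 -> bits=100000001010000
Op 2: insert rat -> sets bits 7 11 -> bits=100000011011000
Op 3: insert owl -> sets bits 7 11 12 -> bits=100000011011100
Op 4: query rat -> checks bit7=1, bit11=1 (all 1) -> maybe
Op 5: query eel -> checks bit6=0, bit7=1, bit14=0 (has a 0) -> no
Op 6: insert bee -> sets bits 4 5 13 -> bits=100011011011110
Op 7: insert eel -> sets bits 6 7 14 -> bits=100011111011111
Op 8: query bee -> checks bit4=1, bit5=1, bit13=1 (all 1) -> maybe
Op 9: query eel -> checks bit6=1, bit7=1, bit14=1 (all 1) -> maybe
Op 10: query pig -> checks bit1=0, bit4=1, bit5=1 (has a 0) -> no
Op 11: query eel -> checks bit6=1, bit7=1, bit14=1 (all 1) -> maybe
Query results in order: maybe no maybe maybe no maybe

Answer: maybe no maybe maybe no maybe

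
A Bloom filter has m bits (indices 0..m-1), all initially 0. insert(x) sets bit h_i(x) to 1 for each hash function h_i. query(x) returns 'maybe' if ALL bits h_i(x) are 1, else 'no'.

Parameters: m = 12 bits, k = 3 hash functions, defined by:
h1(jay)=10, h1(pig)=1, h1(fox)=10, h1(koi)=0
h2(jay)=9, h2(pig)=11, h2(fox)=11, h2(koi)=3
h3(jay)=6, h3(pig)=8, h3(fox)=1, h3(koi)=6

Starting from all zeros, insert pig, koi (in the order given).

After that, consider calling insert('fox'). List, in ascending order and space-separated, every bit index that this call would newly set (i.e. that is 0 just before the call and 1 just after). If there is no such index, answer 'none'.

Answer: 10

Derivation:
Start: bits=000000000000
After insert 'pig': sets bits 1 8 11 -> bits=010000001001
After insert 'koi': sets bits 0 3 6 -> bits=110100101001
insert 'fox' would touch bits 1 10 11; currently bit1=1, bit10=0, bit11=1
Bits that are 0 among those (would change 0->1): 10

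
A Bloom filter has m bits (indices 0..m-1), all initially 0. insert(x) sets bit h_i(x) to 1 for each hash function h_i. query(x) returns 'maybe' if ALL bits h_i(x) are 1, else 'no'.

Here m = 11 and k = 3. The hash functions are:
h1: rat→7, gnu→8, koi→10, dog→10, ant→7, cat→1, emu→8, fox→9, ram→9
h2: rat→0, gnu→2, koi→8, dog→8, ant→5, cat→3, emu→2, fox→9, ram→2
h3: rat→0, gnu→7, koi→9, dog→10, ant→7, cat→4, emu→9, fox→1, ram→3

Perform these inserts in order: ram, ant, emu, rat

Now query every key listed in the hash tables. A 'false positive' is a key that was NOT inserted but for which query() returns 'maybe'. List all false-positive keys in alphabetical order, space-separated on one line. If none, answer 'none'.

Start: bits=00000000000
After insert 'ram': sets bits 2 3 9 -> bits=00110000010
After insert 'ant': sets bits 5 7 -> bits=00110101010
After insert 'emu': sets bits 2 8 9 -> bits=00110101110
After insert 'rat': sets bits 0 7 -> bits=10110101110
Not inserted: cat dog fox gnu koi — query each against bits=10110101110:
query cat: checks bit1=0, bit3=1, bit4=0 (has a 0) -> no => not a false positive
query dog: checks bit8=1, bit10=0 (has a 0) -> no => not a false positive
query fox: checks bit1=0, bit9=1 (has a 0) -> no => not a false positive
query gnu: checks bit2=1, bit7=1, bit8=1 (all 1) -> maybe => FALSE POSITIVE
query koi: checks bit8=1, bit9=1, bit10=0 (has a 0) -> no => not a false positive
False positives (alphabetical): gnu

Answer: gnu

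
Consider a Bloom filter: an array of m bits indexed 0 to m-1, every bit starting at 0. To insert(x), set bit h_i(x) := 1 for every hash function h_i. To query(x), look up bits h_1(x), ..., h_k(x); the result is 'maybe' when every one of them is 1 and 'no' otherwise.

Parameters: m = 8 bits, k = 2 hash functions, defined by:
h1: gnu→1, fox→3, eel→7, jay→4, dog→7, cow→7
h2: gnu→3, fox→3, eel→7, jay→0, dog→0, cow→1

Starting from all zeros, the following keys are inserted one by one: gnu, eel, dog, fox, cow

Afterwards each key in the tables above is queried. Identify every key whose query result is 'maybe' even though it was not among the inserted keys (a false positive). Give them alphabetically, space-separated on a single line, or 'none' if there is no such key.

Start: bits=00000000
After insert 'gnu': sets bits 1 3 -> bits=01010000
After insert 'eel': sets bits 7 -> bits=01010001
After insert 'dog': sets bits 0 7 -> bits=11010001
After insert 'fox': sets bits 3 -> bits=11010001
After insert 'cow': sets bits 1 7 -> bits=11010001
Not inserted: jay — query each against bits=11010001:
query jay: checks bit0=1, bit4=0 (has a 0) -> no => not a false positive
False positives (alphabetical): none

Answer: none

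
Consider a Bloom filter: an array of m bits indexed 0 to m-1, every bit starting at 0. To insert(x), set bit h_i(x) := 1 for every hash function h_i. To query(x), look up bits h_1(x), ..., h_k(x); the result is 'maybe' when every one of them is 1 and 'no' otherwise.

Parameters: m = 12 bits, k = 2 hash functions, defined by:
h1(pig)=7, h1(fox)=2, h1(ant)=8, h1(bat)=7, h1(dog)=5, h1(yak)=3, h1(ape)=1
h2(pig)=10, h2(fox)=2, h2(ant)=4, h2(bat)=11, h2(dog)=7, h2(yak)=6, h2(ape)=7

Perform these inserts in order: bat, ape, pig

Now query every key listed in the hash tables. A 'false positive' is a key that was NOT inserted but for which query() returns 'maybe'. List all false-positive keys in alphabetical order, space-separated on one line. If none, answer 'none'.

Start: bits=000000000000
After insert 'bat': sets bits 7 11 -> bits=000000010001
After insert 'ape': sets bits 1 7 -> bits=010000010001
After insert 'pig': sets bits 7 10 -> bits=010000010011
Not inserted: ant dog fox yak — query each against bits=010000010011:
query ant: checks bit4=0, bit8=0 (has a 0) -> no => not a false positive
query dog: checks bit5=0, bit7=1 (has a 0) -> no => not a false positive
query fox: checks bit2=0 (has a 0) -> no => not a false positive
query yak: checks bit3=0, bit6=0 (has a 0) -> no => not a false positive
False positives (alphabetical): none

Answer: none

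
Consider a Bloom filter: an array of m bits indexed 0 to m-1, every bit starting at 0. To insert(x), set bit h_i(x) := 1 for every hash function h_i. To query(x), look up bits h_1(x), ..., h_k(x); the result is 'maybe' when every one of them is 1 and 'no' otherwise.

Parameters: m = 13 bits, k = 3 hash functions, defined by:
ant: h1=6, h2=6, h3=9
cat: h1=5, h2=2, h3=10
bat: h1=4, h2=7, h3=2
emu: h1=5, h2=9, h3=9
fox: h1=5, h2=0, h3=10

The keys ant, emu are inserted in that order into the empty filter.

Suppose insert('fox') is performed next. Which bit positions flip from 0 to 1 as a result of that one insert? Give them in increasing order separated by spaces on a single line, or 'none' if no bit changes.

Start: bits=0000000000000
After insert 'ant': sets bits 6 9 -> bits=0000001001000
After insert 'emu': sets bits 5 9 -> bits=0000011001000
insert 'fox' would touch bits 0 5 10; currently bit0=0, bit5=1, bit10=0
Bits that are 0 among those (would change 0->1): 0 10

Answer: 0 10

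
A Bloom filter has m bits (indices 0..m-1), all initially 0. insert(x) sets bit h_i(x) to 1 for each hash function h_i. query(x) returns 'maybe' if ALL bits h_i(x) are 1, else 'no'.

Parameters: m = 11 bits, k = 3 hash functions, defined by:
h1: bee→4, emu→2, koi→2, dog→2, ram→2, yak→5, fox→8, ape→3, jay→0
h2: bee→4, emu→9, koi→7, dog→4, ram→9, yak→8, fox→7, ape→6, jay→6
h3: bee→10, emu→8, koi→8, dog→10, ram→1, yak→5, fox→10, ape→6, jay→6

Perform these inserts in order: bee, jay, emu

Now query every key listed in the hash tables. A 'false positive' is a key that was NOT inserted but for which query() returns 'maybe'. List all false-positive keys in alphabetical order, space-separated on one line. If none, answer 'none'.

Answer: dog

Derivation:
Start: bits=00000000000
After insert 'bee': sets bits 4 10 -> bits=00001000001
After insert 'jay': sets bits 0 6 -> bits=10001010001
After insert 'emu': sets bits 2 8 9 -> bits=10101010111
Not inserted: ape dog fox koi ram yak — query each against bits=10101010111:
query ape: checks bit3=0, bit6=1 (has a 0) -> no => not a false positive
query dog: checks bit2=1, bit4=1, bit10=1 (all 1) -> maybe => FALSE POSITIVE
query fox: checks bit7=0, bit8=1, bit10=1 (has a 0) -> no => not a false positive
query koi: checks bit2=1, bit7=0, bit8=1 (has a 0) -> no => not a false positive
query ram: checks bit1=0, bit2=1, bit9=1 (has a 0) -> no => not a false positive
query yak: checks bit5=0, bit8=1 (has a 0) -> no => not a false positive
False positives (alphabetical): dog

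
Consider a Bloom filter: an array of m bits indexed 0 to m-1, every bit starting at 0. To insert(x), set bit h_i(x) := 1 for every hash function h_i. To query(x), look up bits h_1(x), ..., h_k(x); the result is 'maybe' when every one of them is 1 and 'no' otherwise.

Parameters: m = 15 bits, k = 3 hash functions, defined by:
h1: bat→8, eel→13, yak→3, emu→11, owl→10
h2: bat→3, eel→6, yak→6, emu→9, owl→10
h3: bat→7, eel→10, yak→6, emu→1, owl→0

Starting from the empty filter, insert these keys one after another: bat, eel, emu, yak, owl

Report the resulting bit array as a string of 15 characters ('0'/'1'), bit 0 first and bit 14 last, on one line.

Answer: 110100111111010

Derivation:
Start: bits=000000000000000
After insert 'bat': sets bits 3 7 8 -> bits=000100011000000
After insert 'eel': sets bits 6 10 13 -> bits=000100111010010
After insert 'emu': sets bits 1 9 11 -> bits=010100111111010
After insert 'yak': sets bits 3 6 -> bits=010100111111010
After insert 'owl': sets bits 0 10 -> bits=110100111111010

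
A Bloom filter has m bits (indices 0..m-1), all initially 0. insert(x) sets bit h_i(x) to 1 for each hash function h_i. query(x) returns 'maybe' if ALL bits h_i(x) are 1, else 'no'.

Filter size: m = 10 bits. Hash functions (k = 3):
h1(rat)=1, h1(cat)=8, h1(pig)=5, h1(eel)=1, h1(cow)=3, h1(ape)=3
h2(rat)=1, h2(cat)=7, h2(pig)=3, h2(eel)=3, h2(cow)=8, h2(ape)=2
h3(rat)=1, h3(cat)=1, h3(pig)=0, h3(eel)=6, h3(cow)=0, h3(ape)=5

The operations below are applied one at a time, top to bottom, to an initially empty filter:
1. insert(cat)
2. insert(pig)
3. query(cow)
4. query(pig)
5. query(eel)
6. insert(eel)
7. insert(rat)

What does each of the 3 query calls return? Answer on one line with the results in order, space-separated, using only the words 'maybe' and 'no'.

Start: bits=0000000000
Op 1: insert cat -> sets bits 1 7 8 -> bits=0100000110
Op 2: insert pig -> sets bits 0 3 5 -> bits=1101010110
Op 3: query cow -> checks bit0=1, bit3=1, bit8=1 (all 1) -> maybe
Op 4: query pig -> checks bit0=1, bit3=1, bit5=1 (all 1) -> maybe
Op 5: query eel -> checks bit1=1, bit3=1, bit6=0 (has a 0) -> no
Op 6: insert eel -> sets bits 1 3 6 -> bits=1101011110
Op 7: insert rat -> sets bits 1 -> bits=1101011110
Query results in order: maybe maybe no

Answer: maybe maybe no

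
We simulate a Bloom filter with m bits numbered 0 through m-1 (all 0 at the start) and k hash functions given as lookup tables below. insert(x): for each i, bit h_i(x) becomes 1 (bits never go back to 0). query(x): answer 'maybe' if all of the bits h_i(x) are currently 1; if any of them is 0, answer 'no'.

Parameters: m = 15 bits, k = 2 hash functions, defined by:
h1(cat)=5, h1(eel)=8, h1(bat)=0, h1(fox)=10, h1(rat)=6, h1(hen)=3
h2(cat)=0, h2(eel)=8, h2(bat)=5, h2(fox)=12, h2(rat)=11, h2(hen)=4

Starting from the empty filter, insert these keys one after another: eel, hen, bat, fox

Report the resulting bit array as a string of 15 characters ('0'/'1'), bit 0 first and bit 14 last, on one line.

Start: bits=000000000000000
After insert 'eel': sets bits 8 -> bits=000000001000000
After insert 'hen': sets bits 3 4 -> bits=000110001000000
After insert 'bat': sets bits 0 5 -> bits=100111001000000
After insert 'fox': sets bits 10 12 -> bits=100111001010100

Answer: 100111001010100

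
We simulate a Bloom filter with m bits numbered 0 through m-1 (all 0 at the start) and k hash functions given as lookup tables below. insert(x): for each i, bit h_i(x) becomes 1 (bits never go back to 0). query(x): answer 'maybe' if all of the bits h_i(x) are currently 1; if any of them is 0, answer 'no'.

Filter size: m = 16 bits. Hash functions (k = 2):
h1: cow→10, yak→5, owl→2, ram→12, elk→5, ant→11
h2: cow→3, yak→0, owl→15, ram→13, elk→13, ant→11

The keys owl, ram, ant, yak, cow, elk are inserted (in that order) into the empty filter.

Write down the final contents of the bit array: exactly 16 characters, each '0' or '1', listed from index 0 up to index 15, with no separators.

Answer: 1011010000111101

Derivation:
Start: bits=0000000000000000
After insert 'owl': sets bits 2 15 -> bits=0010000000000001
After insert 'ram': sets bits 12 13 -> bits=0010000000001101
After insert 'ant': sets bits 11 -> bits=0010000000011101
After insert 'yak': sets bits 0 5 -> bits=1010010000011101
After insert 'cow': sets bits 3 10 -> bits=1011010000111101
After insert 'elk': sets bits 5 13 -> bits=1011010000111101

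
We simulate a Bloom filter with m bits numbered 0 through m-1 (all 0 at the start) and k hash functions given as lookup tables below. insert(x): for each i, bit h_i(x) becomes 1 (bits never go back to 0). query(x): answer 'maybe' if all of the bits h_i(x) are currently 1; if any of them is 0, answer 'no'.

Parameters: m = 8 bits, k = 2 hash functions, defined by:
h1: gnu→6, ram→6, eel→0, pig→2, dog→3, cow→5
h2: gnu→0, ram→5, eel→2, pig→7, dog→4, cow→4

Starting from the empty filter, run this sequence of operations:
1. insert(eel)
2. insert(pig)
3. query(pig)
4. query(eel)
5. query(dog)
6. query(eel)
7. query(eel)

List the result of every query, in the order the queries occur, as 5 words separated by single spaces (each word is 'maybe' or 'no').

Start: bits=00000000
Op 1: insert eel -> sets bits 0 2 -> bits=10100000
Op 2: insert pig -> sets bits 2 7 -> bits=10100001
Op 3: query pig -> checks bit2=1, bit7=1 (all 1) -> maybe
Op 4: query eel -> checks bit0=1, bit2=1 (all 1) -> maybe
Op 5: query dog -> checks bit3=0, bit4=0 (has a 0) -> no
Op 6: query eel -> checks bit0=1, bit2=1 (all 1) -> maybe
Op 7: query eel -> checks bit0=1, bit2=1 (all 1) -> maybe
Query results in order: maybe maybe no maybe maybe

Answer: maybe maybe no maybe maybe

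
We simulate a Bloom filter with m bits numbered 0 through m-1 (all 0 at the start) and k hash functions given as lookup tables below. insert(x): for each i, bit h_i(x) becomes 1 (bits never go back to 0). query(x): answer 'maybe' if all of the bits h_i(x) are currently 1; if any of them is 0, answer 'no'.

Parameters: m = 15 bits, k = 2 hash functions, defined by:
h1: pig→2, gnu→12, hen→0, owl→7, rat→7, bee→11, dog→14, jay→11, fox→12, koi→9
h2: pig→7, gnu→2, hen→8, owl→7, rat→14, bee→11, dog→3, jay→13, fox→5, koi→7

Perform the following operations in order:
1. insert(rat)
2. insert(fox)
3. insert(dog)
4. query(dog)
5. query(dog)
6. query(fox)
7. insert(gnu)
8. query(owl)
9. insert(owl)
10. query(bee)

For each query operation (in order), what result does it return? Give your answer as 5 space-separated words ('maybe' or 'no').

Start: bits=000000000000000
Op 1: insert rat -> sets bits 7 14 -> bits=000000010000001
Op 2: insert fox -> sets bits 5 12 -> bits=000001010000101
Op 3: insert dog -> sets bits 3 14 -> bits=000101010000101
Op 4: query dog -> checks bit3=1, bit14=1 (all 1) -> maybe
Op 5: query dog -> checks bit3=1, bit14=1 (all 1) -> maybe
Op 6: query fox -> checks bit5=1, bit12=1 (all 1) -> maybe
Op 7: insert gnu -> sets bits 2 12 -> bits=001101010000101
Op 8: query owl -> checks bit7=1 (all 1) -> maybe
Op 9: insert owl -> sets bits 7 -> bits=001101010000101
Op 10: query bee -> checks bit11=0 (has a 0) -> no
Query results in order: maybe maybe maybe maybe no

Answer: maybe maybe maybe maybe no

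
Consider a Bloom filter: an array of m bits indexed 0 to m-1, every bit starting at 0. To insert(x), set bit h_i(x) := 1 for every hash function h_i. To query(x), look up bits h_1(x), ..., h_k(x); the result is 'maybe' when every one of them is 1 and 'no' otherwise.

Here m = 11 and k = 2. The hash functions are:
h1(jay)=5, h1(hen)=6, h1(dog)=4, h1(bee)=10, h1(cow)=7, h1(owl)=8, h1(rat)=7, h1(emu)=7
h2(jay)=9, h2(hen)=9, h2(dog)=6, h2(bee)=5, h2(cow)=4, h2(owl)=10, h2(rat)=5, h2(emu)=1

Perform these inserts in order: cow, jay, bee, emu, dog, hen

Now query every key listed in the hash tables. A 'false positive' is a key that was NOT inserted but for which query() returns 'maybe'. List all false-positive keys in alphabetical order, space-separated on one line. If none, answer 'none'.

Answer: rat

Derivation:
Start: bits=00000000000
After insert 'cow': sets bits 4 7 -> bits=00001001000
After insert 'jay': sets bits 5 9 -> bits=00001101010
After insert 'bee': sets bits 5 10 -> bits=00001101011
After insert 'emu': sets bits 1 7 -> bits=01001101011
After insert 'dog': sets bits 4 6 -> bits=01001111011
After insert 'hen': sets bits 6 9 -> bits=01001111011
Not inserted: owl rat — query each against bits=01001111011:
query owl: checks bit8=0, bit10=1 (has a 0) -> no => not a false positive
query rat: checks bit5=1, bit7=1 (all 1) -> maybe => FALSE POSITIVE
False positives (alphabetical): rat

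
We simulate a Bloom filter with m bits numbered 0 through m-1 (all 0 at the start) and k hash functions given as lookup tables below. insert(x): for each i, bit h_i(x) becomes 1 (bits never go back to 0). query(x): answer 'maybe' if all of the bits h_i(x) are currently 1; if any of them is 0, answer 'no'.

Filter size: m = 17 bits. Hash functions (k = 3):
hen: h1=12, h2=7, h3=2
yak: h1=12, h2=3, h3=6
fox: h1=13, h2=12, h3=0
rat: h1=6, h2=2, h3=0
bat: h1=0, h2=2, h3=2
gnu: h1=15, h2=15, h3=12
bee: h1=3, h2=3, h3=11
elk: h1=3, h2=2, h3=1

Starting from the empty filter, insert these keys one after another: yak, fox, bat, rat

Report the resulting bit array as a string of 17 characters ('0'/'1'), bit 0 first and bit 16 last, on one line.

Start: bits=00000000000000000
After insert 'yak': sets bits 3 6 12 -> bits=00010010000010000
After insert 'fox': sets bits 0 12 13 -> bits=10010010000011000
After insert 'bat': sets bits 0 2 -> bits=10110010000011000
After insert 'rat': sets bits 0 2 6 -> bits=10110010000011000

Answer: 10110010000011000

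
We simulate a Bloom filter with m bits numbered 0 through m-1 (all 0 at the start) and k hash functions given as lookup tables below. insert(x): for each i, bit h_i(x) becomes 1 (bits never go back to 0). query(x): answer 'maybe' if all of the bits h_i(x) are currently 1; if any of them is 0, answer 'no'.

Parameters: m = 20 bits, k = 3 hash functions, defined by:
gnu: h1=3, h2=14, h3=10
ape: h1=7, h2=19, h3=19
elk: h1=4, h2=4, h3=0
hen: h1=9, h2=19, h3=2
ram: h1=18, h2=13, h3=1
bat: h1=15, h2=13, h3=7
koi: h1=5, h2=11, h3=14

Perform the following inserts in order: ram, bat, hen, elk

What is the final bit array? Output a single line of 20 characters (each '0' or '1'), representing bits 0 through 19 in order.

Answer: 11101001010001010011

Derivation:
Start: bits=00000000000000000000
After insert 'ram': sets bits 1 13 18 -> bits=01000000000001000010
After insert 'bat': sets bits 7 13 15 -> bits=01000001000001010010
After insert 'hen': sets bits 2 9 19 -> bits=01100001010001010011
After insert 'elk': sets bits 0 4 -> bits=11101001010001010011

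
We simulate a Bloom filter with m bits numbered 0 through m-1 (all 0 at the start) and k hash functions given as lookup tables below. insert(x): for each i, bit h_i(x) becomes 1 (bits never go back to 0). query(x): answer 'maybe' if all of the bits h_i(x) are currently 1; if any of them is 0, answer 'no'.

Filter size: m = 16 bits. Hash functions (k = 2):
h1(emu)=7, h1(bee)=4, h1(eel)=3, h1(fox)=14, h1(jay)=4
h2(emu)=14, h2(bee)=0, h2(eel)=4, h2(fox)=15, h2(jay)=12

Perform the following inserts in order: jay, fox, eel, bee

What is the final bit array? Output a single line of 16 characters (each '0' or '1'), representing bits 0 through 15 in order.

Answer: 1001100000001011

Derivation:
Start: bits=0000000000000000
After insert 'jay': sets bits 4 12 -> bits=0000100000001000
After insert 'fox': sets bits 14 15 -> bits=0000100000001011
After insert 'eel': sets bits 3 4 -> bits=0001100000001011
After insert 'bee': sets bits 0 4 -> bits=1001100000001011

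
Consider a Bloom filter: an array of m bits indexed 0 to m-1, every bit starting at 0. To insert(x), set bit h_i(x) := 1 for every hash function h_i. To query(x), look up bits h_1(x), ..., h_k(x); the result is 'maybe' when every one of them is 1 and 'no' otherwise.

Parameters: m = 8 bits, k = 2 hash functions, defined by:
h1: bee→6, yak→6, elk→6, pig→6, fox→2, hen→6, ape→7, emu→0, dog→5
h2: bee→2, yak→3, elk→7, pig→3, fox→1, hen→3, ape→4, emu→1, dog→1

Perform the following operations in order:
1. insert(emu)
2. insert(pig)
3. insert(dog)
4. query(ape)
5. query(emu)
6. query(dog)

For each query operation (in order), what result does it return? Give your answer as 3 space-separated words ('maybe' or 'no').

Answer: no maybe maybe

Derivation:
Start: bits=00000000
Op 1: insert emu -> sets bits 0 1 -> bits=11000000
Op 2: insert pig -> sets bits 3 6 -> bits=11010010
Op 3: insert dog -> sets bits 1 5 -> bits=11010110
Op 4: query ape -> checks bit4=0, bit7=0 (has a 0) -> no
Op 5: query emu -> checks bit0=1, bit1=1 (all 1) -> maybe
Op 6: query dog -> checks bit1=1, bit5=1 (all 1) -> maybe
Query results in order: no maybe maybe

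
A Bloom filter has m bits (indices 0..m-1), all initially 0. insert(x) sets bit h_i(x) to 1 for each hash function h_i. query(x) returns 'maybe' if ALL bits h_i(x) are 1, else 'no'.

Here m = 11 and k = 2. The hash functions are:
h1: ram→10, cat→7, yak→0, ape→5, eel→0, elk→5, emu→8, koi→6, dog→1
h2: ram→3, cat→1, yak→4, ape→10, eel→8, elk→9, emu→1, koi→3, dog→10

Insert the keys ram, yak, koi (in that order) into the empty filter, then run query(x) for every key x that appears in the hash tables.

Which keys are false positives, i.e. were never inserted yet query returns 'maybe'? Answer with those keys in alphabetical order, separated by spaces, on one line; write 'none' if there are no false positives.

Start: bits=00000000000
After insert 'ram': sets bits 3 10 -> bits=00010000001
After insert 'yak': sets bits 0 4 -> bits=10011000001
After insert 'koi': sets bits 3 6 -> bits=10011010001
Not inserted: ape cat dog eel elk emu — query each against bits=10011010001:
query ape: checks bit5=0, bit10=1 (has a 0) -> no => not a false positive
query cat: checks bit1=0, bit7=0 (has a 0) -> no => not a false positive
query dog: checks bit1=0, bit10=1 (has a 0) -> no => not a false positive
query eel: checks bit0=1, bit8=0 (has a 0) -> no => not a false positive
query elk: checks bit5=0, bit9=0 (has a 0) -> no => not a false positive
query emu: checks bit1=0, bit8=0 (has a 0) -> no => not a false positive
False positives (alphabetical): none

Answer: none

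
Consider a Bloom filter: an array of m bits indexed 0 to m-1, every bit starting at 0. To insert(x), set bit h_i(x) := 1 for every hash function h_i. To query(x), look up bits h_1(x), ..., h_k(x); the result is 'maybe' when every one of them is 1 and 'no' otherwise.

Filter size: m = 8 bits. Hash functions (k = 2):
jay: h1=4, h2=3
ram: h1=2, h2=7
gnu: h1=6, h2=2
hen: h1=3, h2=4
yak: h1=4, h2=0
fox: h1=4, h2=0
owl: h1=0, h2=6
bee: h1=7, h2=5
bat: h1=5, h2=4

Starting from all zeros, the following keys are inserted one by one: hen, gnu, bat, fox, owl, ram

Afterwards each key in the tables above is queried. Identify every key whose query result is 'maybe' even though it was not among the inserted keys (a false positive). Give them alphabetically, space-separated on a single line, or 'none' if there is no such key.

Answer: bee jay yak

Derivation:
Start: bits=00000000
After insert 'hen': sets bits 3 4 -> bits=00011000
After insert 'gnu': sets bits 2 6 -> bits=00111010
After insert 'bat': sets bits 4 5 -> bits=00111110
After insert 'fox': sets bits 0 4 -> bits=10111110
After insert 'owl': sets bits 0 6 -> bits=10111110
After insert 'ram': sets bits 2 7 -> bits=10111111
Not inserted: bee jay yak — query each against bits=10111111:
query bee: checks bit5=1, bit7=1 (all 1) -> maybe => FALSE POSITIVE
query jay: checks bit3=1, bit4=1 (all 1) -> maybe => FALSE POSITIVE
query yak: checks bit0=1, bit4=1 (all 1) -> maybe => FALSE POSITIVE
False positives (alphabetical): bee jay yak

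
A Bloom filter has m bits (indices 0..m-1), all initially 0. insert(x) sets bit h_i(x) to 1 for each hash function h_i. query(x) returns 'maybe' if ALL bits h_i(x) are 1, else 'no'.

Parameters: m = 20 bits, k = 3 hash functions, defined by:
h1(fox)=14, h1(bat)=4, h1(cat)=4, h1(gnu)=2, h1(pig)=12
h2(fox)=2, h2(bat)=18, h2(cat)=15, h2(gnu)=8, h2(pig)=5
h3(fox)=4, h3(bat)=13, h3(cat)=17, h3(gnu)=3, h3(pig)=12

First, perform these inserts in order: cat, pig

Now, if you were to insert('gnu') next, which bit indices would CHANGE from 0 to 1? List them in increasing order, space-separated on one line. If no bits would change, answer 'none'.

Answer: 2 3 8

Derivation:
Start: bits=00000000000000000000
After insert 'cat': sets bits 4 15 17 -> bits=00001000000000010100
After insert 'pig': sets bits 5 12 -> bits=00001100000010010100
insert 'gnu' would touch bits 2 3 8; currently bit2=0, bit3=0, bit8=0
Bits that are 0 among those (would change 0->1): 2 3 8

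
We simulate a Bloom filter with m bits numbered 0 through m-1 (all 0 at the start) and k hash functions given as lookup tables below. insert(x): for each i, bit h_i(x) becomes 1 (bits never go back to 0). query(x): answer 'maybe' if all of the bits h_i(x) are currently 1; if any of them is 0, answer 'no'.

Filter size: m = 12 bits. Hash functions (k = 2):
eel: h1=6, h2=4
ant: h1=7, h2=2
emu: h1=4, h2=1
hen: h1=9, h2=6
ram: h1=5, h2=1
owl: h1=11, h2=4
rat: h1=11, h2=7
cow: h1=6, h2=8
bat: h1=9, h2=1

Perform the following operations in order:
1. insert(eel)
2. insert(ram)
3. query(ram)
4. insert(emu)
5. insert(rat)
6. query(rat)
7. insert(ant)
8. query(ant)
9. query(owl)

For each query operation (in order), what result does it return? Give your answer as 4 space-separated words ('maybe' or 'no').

Start: bits=000000000000
Op 1: insert eel -> sets bits 4 6 -> bits=000010100000
Op 2: insert ram -> sets bits 1 5 -> bits=010011100000
Op 3: query ram -> checks bit1=1, bit5=1 (all 1) -> maybe
Op 4: insert emu -> sets bits 1 4 -> bits=010011100000
Op 5: insert rat -> sets bits 7 11 -> bits=010011110001
Op 6: query rat -> checks bit7=1, bit11=1 (all 1) -> maybe
Op 7: insert ant -> sets bits 2 7 -> bits=011011110001
Op 8: query ant -> checks bit2=1, bit7=1 (all 1) -> maybe
Op 9: query owl -> checks bit4=1, bit11=1 (all 1) -> maybe
Query results in order: maybe maybe maybe maybe

Answer: maybe maybe maybe maybe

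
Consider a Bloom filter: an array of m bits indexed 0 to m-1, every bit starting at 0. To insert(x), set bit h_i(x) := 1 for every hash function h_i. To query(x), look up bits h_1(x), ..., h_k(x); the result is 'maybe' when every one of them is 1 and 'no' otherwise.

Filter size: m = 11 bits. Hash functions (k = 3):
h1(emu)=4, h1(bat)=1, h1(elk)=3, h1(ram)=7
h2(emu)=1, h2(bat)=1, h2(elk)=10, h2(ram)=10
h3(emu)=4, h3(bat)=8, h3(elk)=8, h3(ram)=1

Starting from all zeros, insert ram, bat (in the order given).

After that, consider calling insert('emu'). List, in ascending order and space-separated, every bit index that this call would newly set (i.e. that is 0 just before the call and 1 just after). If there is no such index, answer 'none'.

Start: bits=00000000000
After insert 'ram': sets bits 1 7 10 -> bits=01000001001
After insert 'bat': sets bits 1 8 -> bits=01000001101
insert 'emu' would touch bits 1 4; currently bit1=1, bit4=0
Bits that are 0 among those (would change 0->1): 4

Answer: 4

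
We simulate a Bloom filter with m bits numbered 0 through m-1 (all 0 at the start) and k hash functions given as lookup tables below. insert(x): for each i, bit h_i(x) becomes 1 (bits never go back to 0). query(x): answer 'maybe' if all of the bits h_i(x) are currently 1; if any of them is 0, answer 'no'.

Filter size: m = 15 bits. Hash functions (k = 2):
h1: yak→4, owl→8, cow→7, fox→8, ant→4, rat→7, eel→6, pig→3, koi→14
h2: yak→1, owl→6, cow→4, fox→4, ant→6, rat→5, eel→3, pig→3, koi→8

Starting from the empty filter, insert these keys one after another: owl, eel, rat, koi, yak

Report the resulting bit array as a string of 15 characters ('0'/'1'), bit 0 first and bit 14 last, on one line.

Start: bits=000000000000000
After insert 'owl': sets bits 6 8 -> bits=000000101000000
After insert 'eel': sets bits 3 6 -> bits=000100101000000
After insert 'rat': sets bits 5 7 -> bits=000101111000000
After insert 'koi': sets bits 8 14 -> bits=000101111000001
After insert 'yak': sets bits 1 4 -> bits=010111111000001

Answer: 010111111000001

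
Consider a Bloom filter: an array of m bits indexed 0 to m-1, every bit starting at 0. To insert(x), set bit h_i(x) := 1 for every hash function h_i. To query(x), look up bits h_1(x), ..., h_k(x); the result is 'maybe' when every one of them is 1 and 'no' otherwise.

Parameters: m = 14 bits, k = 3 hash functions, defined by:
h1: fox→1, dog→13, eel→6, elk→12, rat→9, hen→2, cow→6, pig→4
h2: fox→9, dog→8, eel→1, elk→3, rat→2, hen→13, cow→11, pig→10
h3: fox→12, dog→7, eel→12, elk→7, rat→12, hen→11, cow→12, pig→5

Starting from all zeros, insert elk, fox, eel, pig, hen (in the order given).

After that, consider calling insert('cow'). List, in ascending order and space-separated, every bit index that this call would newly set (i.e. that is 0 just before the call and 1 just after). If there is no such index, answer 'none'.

Start: bits=00000000000000
After insert 'elk': sets bits 3 7 12 -> bits=00010001000010
After insert 'fox': sets bits 1 9 12 -> bits=01010001010010
After insert 'eel': sets bits 1 6 12 -> bits=01010011010010
After insert 'pig': sets bits 4 5 10 -> bits=01011111011010
After insert 'hen': sets bits 2 11 13 -> bits=01111111011111
insert 'cow' would touch bits 6 11 12; currently bit6=1, bit11=1, bit12=1
Bits that are 0 among those (would change 0->1): none

Answer: none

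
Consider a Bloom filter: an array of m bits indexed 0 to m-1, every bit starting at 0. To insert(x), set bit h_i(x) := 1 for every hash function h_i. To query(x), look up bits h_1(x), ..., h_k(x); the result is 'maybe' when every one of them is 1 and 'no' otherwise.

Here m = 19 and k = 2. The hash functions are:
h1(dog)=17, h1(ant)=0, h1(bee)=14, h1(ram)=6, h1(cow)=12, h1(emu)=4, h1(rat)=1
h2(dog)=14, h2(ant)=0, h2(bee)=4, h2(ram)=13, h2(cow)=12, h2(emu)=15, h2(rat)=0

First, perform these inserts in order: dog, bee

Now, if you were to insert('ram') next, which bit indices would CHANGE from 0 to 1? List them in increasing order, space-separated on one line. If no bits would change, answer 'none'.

Answer: 6 13

Derivation:
Start: bits=0000000000000000000
After insert 'dog': sets bits 14 17 -> bits=0000000000000010010
After insert 'bee': sets bits 4 14 -> bits=0000100000000010010
insert 'ram' would touch bits 6 13; currently bit6=0, bit13=0
Bits that are 0 among those (would change 0->1): 6 13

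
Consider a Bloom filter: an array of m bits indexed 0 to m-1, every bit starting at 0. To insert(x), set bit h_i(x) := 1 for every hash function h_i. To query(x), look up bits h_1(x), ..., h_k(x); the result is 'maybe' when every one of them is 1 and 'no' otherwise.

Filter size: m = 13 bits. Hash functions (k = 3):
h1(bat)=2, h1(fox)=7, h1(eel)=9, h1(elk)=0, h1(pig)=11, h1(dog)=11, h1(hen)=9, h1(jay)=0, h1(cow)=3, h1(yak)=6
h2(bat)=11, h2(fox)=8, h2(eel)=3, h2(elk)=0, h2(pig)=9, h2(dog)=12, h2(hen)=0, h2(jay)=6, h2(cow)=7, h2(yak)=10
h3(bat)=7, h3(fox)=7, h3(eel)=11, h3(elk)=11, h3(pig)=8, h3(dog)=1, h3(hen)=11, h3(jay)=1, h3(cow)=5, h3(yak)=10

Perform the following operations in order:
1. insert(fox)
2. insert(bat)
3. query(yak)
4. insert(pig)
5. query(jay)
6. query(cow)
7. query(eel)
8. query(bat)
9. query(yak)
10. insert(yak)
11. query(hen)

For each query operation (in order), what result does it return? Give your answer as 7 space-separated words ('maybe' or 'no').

Start: bits=0000000000000
Op 1: insert fox -> sets bits 7 8 -> bits=0000000110000
Op 2: insert bat -> sets bits 2 7 11 -> bits=0010000110010
Op 3: query yak -> checks bit6=0, bit10=0 (has a 0) -> no
Op 4: insert pig -> sets bits 8 9 11 -> bits=0010000111010
Op 5: query jay -> checks bit0=0, bit1=0, bit6=0 (has a 0) -> no
Op 6: query cow -> checks bit3=0, bit5=0, bit7=1 (has a 0) -> no
Op 7: query eel -> checks bit3=0, bit9=1, bit11=1 (has a 0) -> no
Op 8: query bat -> checks bit2=1, bit7=1, bit11=1 (all 1) -> maybe
Op 9: query yak -> checks bit6=0, bit10=0 (has a 0) -> no
Op 10: insert yak -> sets bits 6 10 -> bits=0010001111110
Op 11: query hen -> checks bit0=0, bit9=1, bit11=1 (has a 0) -> no
Query results in order: no no no no maybe no no

Answer: no no no no maybe no no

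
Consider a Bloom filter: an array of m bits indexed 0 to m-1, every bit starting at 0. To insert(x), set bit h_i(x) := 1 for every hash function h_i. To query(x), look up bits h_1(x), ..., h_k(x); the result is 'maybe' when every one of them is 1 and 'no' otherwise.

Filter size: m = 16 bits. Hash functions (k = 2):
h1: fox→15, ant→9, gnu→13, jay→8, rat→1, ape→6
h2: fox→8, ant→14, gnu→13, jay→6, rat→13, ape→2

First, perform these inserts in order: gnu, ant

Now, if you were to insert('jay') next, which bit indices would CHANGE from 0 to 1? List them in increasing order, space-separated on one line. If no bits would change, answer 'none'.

Start: bits=0000000000000000
After insert 'gnu': sets bits 13 -> bits=0000000000000100
After insert 'ant': sets bits 9 14 -> bits=0000000001000110
insert 'jay' would touch bits 6 8; currently bit6=0, bit8=0
Bits that are 0 among those (would change 0->1): 6 8

Answer: 6 8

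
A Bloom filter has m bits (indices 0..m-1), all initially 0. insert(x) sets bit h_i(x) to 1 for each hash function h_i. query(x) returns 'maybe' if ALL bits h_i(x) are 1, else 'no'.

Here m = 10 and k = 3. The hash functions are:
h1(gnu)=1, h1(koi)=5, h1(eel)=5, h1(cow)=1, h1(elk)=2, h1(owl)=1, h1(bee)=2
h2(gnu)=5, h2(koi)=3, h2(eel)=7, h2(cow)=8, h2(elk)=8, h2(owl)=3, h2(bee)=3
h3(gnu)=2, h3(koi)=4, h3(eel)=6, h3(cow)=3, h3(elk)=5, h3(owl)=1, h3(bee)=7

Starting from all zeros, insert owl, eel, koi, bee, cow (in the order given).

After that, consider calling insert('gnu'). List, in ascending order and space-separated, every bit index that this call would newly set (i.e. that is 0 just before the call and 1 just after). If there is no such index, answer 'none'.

Start: bits=0000000000
After insert 'owl': sets bits 1 3 -> bits=0101000000
After insert 'eel': sets bits 5 6 7 -> bits=0101011100
After insert 'koi': sets bits 3 4 5 -> bits=0101111100
After insert 'bee': sets bits 2 3 7 -> bits=0111111100
After insert 'cow': sets bits 1 3 8 -> bits=0111111110
insert 'gnu' would touch bits 1 2 5; currently bit1=1, bit2=1, bit5=1
Bits that are 0 among those (would change 0->1): none

Answer: none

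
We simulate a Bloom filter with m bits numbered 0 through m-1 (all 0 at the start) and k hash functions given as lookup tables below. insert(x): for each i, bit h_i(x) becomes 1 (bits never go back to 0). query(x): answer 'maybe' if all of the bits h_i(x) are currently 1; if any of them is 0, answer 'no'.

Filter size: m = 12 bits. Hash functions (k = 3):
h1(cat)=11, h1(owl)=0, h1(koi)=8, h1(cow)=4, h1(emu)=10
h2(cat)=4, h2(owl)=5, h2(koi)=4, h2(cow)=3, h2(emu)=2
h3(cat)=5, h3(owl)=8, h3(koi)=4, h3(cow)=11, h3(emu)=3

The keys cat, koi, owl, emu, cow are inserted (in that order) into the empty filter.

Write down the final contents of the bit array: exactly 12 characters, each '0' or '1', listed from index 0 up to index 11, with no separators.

Start: bits=000000000000
After insert 'cat': sets bits 4 5 11 -> bits=000011000001
After insert 'koi': sets bits 4 8 -> bits=000011001001
After insert 'owl': sets bits 0 5 8 -> bits=100011001001
After insert 'emu': sets bits 2 3 10 -> bits=101111001011
After insert 'cow': sets bits 3 4 11 -> bits=101111001011

Answer: 101111001011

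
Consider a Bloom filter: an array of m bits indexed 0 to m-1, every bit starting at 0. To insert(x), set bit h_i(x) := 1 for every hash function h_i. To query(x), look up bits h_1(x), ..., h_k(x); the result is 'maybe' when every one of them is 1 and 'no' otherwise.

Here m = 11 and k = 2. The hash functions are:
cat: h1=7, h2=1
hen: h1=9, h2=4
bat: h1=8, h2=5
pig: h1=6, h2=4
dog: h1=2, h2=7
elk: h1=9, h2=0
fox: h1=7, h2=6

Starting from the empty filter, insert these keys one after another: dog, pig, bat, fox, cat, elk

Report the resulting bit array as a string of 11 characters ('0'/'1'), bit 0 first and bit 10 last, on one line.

Start: bits=00000000000
After insert 'dog': sets bits 2 7 -> bits=00100001000
After insert 'pig': sets bits 4 6 -> bits=00101011000
After insert 'bat': sets bits 5 8 -> bits=00101111100
After insert 'fox': sets bits 6 7 -> bits=00101111100
After insert 'cat': sets bits 1 7 -> bits=01101111100
After insert 'elk': sets bits 0 9 -> bits=11101111110

Answer: 11101111110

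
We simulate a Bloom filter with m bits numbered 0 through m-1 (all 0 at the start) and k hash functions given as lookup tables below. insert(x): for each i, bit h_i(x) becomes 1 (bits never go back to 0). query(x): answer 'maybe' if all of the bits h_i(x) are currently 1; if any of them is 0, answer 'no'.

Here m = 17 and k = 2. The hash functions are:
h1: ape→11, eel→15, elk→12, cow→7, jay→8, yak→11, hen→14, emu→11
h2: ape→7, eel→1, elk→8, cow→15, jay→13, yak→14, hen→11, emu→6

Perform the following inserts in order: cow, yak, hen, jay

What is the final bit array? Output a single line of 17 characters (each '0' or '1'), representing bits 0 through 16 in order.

Answer: 00000001100101110

Derivation:
Start: bits=00000000000000000
After insert 'cow': sets bits 7 15 -> bits=00000001000000010
After insert 'yak': sets bits 11 14 -> bits=00000001000100110
After insert 'hen': sets bits 11 14 -> bits=00000001000100110
After insert 'jay': sets bits 8 13 -> bits=00000001100101110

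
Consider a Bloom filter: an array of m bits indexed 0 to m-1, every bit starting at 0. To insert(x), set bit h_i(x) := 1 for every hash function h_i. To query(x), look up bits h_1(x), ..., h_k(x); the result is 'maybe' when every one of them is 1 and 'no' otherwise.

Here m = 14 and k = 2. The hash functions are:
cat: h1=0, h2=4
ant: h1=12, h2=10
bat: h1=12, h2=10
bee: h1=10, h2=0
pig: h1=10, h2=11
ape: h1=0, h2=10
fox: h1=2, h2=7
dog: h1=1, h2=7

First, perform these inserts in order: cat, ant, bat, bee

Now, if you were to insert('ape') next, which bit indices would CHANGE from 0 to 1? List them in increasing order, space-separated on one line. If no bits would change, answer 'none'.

Answer: none

Derivation:
Start: bits=00000000000000
After insert 'cat': sets bits 0 4 -> bits=10001000000000
After insert 'ant': sets bits 10 12 -> bits=10001000001010
After insert 'bat': sets bits 10 12 -> bits=10001000001010
After insert 'bee': sets bits 0 10 -> bits=10001000001010
insert 'ape' would touch bits 0 10; currently bit0=1, bit10=1
Bits that are 0 among those (would change 0->1): none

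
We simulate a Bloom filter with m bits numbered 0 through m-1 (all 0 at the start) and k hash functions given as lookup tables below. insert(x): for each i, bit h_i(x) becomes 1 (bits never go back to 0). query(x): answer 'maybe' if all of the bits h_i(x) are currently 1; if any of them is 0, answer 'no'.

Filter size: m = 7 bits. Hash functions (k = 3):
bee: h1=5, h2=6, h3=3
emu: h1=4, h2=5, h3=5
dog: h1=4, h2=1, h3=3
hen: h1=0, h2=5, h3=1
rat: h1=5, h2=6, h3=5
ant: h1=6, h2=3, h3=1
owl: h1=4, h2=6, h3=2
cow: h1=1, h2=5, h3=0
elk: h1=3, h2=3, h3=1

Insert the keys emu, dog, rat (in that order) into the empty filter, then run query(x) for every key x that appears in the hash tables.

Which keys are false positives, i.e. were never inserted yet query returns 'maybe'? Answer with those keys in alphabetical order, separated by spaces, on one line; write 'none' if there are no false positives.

Answer: ant bee elk

Derivation:
Start: bits=0000000
After insert 'emu': sets bits 4 5 -> bits=0000110
After insert 'dog': sets bits 1 3 4 -> bits=0101110
After insert 'rat': sets bits 5 6 -> bits=0101111
Not inserted: ant bee cow elk hen owl — query each against bits=0101111:
query ant: checks bit1=1, bit3=1, bit6=1 (all 1) -> maybe => FALSE POSITIVE
query bee: checks bit3=1, bit5=1, bit6=1 (all 1) -> maybe => FALSE POSITIVE
query cow: checks bit0=0, bit1=1, bit5=1 (has a 0) -> no => not a false positive
query elk: checks bit1=1, bit3=1 (all 1) -> maybe => FALSE POSITIVE
query hen: checks bit0=0, bit1=1, bit5=1 (has a 0) -> no => not a false positive
query owl: checks bit2=0, bit4=1, bit6=1 (has a 0) -> no => not a false positive
False positives (alphabetical): ant bee elk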